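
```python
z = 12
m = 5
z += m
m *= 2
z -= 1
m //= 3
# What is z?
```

Trace:
`z = 12` → z = 12
`m = 5` → m = 5
`z += m` → z = 17
`m *= 2` → m = 10
`z -= 1` → z = 16
`m //= 3` → m = 3
So z = 16

Answer: 16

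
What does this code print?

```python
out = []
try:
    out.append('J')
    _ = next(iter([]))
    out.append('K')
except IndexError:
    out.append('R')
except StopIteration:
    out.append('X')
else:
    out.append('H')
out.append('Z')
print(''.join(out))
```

Execution trace: 'J' (try body) → 'X' (except StopIteration) → 'Z' (after the try/except). Output: JXZ

Answer: JXZ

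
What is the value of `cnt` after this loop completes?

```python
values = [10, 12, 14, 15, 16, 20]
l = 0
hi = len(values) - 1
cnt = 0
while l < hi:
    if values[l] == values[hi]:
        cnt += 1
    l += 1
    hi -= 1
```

Count matching pairs from ends
`cnt` takes the values: 0

Answer: 0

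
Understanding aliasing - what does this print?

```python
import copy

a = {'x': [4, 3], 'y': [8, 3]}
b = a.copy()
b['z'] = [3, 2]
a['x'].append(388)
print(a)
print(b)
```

Key concept: shallow copy of dict with mutable values.
Step by step:
`a = {'x': [4, 3], 'y': [8, 3]}` → a = {'x': [4, 3], 'y': [8, 3]}
`b = a.copy()` → b = {'x': [4, 3], 'y': [8, 3]}
`b['z'] = [3, 2]` → b = {'x': [4, 3], 'y': [8, 3], 'z': [3, 2]}
`a['x'].append(388)` → a = {'x': [4, 3, 388], 'y': [8, 3]}; b = {'x': [4, 3, 388], 'y': [8, 3], 'z': [3, 2]}
`print(a)` → prints {'x': [4, 3, 388], 'y': [8, 3]}
`print(b)` → prints {'x': [4, 3, 388], 'y': [8, 3], 'z': [3, 2]}

Answer:
{'x': [4, 3, 388], 'y': [8, 3]}
{'x': [4, 3, 388], 'y': [8, 3], 'z': [3, 2]}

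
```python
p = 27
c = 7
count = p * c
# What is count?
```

Trace:
`p = 27` → p = 27
`c = 7` → c = 7
`count = p * c` → count = 189
So count = 189

Answer: 189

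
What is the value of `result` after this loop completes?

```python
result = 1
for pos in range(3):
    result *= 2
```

2^3 = 8
`result` takes the values: 1 → 2 → 4 → 8

Answer: 8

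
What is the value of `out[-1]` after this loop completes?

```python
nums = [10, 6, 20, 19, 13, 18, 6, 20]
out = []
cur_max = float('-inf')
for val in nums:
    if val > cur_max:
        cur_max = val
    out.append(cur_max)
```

Running max ends at 20
`out` takes the values: [] → [10] → [10, 10] → [10, 10, 20] → [10, 10, 20, 20] → [10, 10, 20, 20, 20] → [10, 10, 20, 20, 20, 20] → [10, 10, 20, 20, 20, 20, 20] → [10, 10, 20, 20, 20, 20, 20, 20]
So `out[-1]` = 20

Answer: 20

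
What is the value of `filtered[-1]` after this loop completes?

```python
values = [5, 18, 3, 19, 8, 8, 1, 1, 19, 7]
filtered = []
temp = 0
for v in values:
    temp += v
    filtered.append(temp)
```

Cumulative sum ends at 89
`filtered` takes the values: [] → [5] → [5, 23] → [5, 23, 26] → [5, 23, 26, 45] → [5, 23, 26, 45, 53] → [5, 23, 26, 45, 53, 61] → [5, 23, 26, 45, 53, 61, 62] → [5, 23, 26, 45, 53, 61, 62, 63] → [5, 23, 26, 45, 53, 61, 62, 63, 82] → [5, 23, 26, 45, 53, 61, 62, 63, 82, 89]
So `filtered[-1]` = 89

Answer: 89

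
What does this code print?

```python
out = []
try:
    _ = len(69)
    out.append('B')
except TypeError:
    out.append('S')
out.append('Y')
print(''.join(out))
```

Execution trace: 'S' (except TypeError) → 'Y' (after the try/except). Output: SY

Answer: SY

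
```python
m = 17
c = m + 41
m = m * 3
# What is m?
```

Trace:
`m = 17` → m = 17
`c = m + 41` → c = 58
`m = m * 3` → m = 51
So m = 51

Answer: 51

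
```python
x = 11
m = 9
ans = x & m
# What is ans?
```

Trace:
`x = 11` → x = 11
`m = 9` → m = 9
`ans = x & m` → ans = 9
So ans = 9

Answer: 9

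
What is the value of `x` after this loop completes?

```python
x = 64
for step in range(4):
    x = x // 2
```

Halve 4 times: 64 // 2^4 = 4
`x` takes the values: 64 → 32 → 16 → 8 → 4

Answer: 4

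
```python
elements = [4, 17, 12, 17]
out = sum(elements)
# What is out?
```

Trace:
`elements = [4, 17, 12, 17]` → elements = [4, 17, 12, 17]
`out = sum(elements)` → out = 50
So out = 50

Answer: 50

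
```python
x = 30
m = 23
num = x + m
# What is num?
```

Trace:
`x = 30` → x = 30
`m = 23` → m = 23
`num = x + m` → num = 53
So num = 53

Answer: 53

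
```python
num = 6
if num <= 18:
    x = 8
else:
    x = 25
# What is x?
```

Trace:
`num = 6` → num = 6
`if num <= 18: ...` → num <= 18 is True → x = 8
So x = 8

Answer: 8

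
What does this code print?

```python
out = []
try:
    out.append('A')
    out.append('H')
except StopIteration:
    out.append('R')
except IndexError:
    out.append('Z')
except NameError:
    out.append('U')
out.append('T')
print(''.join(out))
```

Execution trace: 'A' (try body) → 'H' (try body, no exception) → 'T' (after the try/except). Output: AHT

Answer: AHT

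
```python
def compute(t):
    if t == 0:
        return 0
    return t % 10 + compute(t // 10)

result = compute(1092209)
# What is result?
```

Sum of digits of 1092209: 9 + 0 + 2 + 2 + 9 + 0 + 1 = 23

Answer: 23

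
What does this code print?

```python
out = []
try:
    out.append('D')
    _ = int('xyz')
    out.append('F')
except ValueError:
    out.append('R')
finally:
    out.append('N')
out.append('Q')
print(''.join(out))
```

Execution trace: 'D' (try body) → 'R' (except ValueError) → 'N' (finally) → 'Q' (after the try/except). Output: DRNQ

Answer: DRNQ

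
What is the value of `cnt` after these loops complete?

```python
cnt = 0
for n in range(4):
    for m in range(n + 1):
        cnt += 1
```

Triangle: 1 + 2 + ... + 4
`cnt` takes the values: 0 → 1 → 2 → 3 → 4 → 5 → 6 → 7 → 8 → 9 → 10

Answer: 10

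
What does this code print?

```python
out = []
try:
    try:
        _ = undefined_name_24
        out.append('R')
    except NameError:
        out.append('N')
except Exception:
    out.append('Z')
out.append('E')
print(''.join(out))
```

Execution trace: 'N' (inner except NameError) → 'E' (after the try/except). Output: NE

Answer: NE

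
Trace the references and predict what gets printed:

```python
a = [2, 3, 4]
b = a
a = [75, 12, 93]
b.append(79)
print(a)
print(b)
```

Key concept: rebinding vs mutation: a is rebound to a new list, b still points at the original.
Step by step:
`a = [2, 3, 4]` → a = [2, 3, 4]
`b = a` → b = [2, 3, 4] (same object as a)
`a = [75, 12, 93]` → a = [75, 12, 93]
`b.append(79)` → b = [2, 3, 4, 79]
`print(a)` → prints [75, 12, 93]
`print(b)` → prints [2, 3, 4, 79]

Answer:
[75, 12, 93]
[2, 3, 4, 79]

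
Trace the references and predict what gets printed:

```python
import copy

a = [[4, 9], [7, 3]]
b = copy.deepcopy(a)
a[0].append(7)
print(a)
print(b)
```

Key concept: deep copy is fully independent.
Step by step:
`a = [[4, 9], [7, 3]]` → a = [[4, 9], [7, 3]]
`b = copy.deepcopy(a)` → b = [[4, 9], [7, 3]]
`a[0].append(7)` → a = [[4, 9, 7], [7, 3]]
`print(a)` → prints [[4, 9, 7], [7, 3]]
`print(b)` → prints [[4, 9], [7, 3]]

Answer:
[[4, 9, 7], [7, 3]]
[[4, 9], [7, 3]]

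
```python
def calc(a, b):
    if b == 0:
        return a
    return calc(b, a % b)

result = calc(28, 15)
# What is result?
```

calc(28, 15) -> calc(15, 13) -> calc(13, 2) -> calc(2, 1) -> calc(1, 0) -> 1

Answer: 1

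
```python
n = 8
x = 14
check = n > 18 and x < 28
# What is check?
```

Trace:
`n = 8` → n = 8
`x = 14` → x = 14
`check = n > 18 and x < 28` → check = False
So check = False

Answer: False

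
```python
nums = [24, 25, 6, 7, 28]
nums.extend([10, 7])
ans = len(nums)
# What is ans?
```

Trace:
`nums = [24, 25, 6, 7, 28]` → nums = [24, 25, 6, 7, 28]
`nums.extend([10, 7])` → nums = [24, 25, 6, 7, 28, 10, 7]
`ans = len(nums)` → ans = 7
So ans = 7

Answer: 7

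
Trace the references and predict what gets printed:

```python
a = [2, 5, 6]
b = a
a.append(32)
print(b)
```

Key concept: basic list aliasing.
Step by step:
`a = [2, 5, 6]` → a = [2, 5, 6]
`b = a` → b = [2, 5, 6] (same object as a)
`a.append(32)` → a = [2, 5, 6, 32] (same object as b); b = [2, 5, 6, 32] (same object as a)
`print(b)` → prints [2, 5, 6, 32]

Answer: [2, 5, 6, 32]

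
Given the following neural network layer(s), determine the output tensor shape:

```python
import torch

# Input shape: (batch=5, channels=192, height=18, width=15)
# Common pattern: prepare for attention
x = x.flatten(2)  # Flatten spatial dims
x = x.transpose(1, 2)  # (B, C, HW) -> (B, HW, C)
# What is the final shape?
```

Input: (5, 192, 18, 15) -> after flatten(2): (5, 192, 270) -> Output: (5, 270, 192)

Answer: (5, 270, 192)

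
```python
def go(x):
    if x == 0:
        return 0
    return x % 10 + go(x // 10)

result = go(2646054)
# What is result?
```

Sum of digits of 2646054: 4 + 5 + 0 + 6 + 4 + 6 + 2 = 27

Answer: 27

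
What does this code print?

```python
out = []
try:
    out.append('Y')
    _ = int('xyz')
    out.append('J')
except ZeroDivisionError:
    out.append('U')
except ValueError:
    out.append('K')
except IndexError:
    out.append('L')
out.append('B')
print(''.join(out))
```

Execution trace: 'Y' (try body) → 'K' (except ValueError) → 'B' (after the try/except). Output: YKB

Answer: YKB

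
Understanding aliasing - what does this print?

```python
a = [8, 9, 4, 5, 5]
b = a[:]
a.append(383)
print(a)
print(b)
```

Key concept: slice [:] creates copy.
Step by step:
`a = [8, 9, 4, 5, 5]` → a = [8, 9, 4, 5, 5]
`b = a[:]` → b = [8, 9, 4, 5, 5]
`a.append(383)` → a = [8, 9, 4, 5, 5, 383]
`print(a)` → prints [8, 9, 4, 5, 5, 383]
`print(b)` → prints [8, 9, 4, 5, 5]

Answer:
[8, 9, 4, 5, 5, 383]
[8, 9, 4, 5, 5]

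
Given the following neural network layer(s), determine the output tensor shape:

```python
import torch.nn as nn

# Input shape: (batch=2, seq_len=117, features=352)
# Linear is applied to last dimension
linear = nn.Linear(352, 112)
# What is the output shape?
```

Input: (2, 117, 352) -> Output: (2, 117, 112)

Answer: (2, 117, 112)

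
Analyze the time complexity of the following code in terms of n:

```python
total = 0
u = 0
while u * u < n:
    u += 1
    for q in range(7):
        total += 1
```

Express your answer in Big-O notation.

Each loop level contributes: √n × 1. Multiplying the contributions gives O(√n).

Answer: O(√n)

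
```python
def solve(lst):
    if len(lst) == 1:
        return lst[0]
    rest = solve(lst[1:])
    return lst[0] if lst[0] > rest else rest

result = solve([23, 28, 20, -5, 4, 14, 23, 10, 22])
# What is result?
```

Recursive max over [23, 28, 20, -5, 4, 14, 23, 10, 22] = 28

Answer: 28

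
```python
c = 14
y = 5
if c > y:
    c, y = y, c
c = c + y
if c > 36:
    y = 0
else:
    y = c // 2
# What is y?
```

Trace:
`c = 14` → c = 14
`y = 5` → y = 5
`if c > y: ...` → c > y is True → c = 5; y = 14
`c = c + y` → c = 19
`if c > 36: ...` → c > 36 is False, take else branch → y = 9
So y = 9

Answer: 9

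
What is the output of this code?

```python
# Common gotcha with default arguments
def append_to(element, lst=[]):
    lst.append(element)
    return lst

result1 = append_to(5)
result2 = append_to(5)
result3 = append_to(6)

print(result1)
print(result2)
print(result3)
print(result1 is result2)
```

Key concept: mutable default argument gotcha.
Step by step:
`result1 = append_to(5)` → result1 = [5]
`result2 = append_to(5)` → result1 = [5, 5] (same object as result2); result2 = [5, 5] (same object as result1)
`result3 = append_to(6)` → result1 = [5, 5, 6] (same object as result2, result3); result2 = [5, 5, 6] (same object as result1, result3); result3 = [5, 5, 6] (same object as result1, result2)
`print(result1)` → prints [5, 5, 6]
`print(result2)` → prints [5, 5, 6]
`print(result3)` → prints [5, 5, 6]
`print(result1 is result2)` → prints True

Answer:
[5, 5, 6]
[5, 5, 6]
[5, 5, 6]
True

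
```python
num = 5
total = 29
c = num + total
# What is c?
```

Trace:
`num = 5` → num = 5
`total = 29` → total = 29
`c = num + total` → c = 34
So c = 34

Answer: 34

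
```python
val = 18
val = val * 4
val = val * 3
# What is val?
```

Trace:
`val = 18` → val = 18
`val = val * 4` → val = 72
`val = val * 3` → val = 216
So val = 216

Answer: 216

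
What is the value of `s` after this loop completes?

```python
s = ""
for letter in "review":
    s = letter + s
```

Reverse 'review'
`s` takes the values: "" → "r" → "er" → "ver" → "iver" → "eiver" → "weiver"

Answer: "weiver"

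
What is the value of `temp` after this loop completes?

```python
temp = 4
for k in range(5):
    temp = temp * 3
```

Multiply by 3, 5 times: 4 * 3^5 = 972
`temp` takes the values: 4 → 12 → 36 → 108 → 324 → 972

Answer: 972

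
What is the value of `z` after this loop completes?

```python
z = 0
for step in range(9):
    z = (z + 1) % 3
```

Increment mod 3, 9 times = 0
`z` takes the values: 0 → 1 → 2 → 0 → 1 → 2 → 0 → 1 → 2 → 0

Answer: 0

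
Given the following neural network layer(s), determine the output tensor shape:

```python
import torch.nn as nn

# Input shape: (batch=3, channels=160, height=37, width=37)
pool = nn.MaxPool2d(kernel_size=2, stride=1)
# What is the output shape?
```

Input: (3, 160, 37, 37) -> Output: (3, 160, 36, 36)

Answer: (3, 160, 36, 36)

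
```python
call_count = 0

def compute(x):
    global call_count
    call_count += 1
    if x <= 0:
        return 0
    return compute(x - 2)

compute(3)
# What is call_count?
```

Linear recursion stepping by 2: 3 calls from x=3 down to ≤0.

Answer: 3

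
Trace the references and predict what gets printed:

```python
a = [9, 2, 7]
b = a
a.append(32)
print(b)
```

Key concept: basic list aliasing.
Step by step:
`a = [9, 2, 7]` → a = [9, 2, 7]
`b = a` → b = [9, 2, 7] (same object as a)
`a.append(32)` → a = [9, 2, 7, 32] (same object as b); b = [9, 2, 7, 32] (same object as a)
`print(b)` → prints [9, 2, 7, 32]

Answer: [9, 2, 7, 32]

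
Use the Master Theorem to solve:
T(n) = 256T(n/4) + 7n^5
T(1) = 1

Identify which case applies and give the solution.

a=256, b=4, f(n)=7n^5. log_4(256) = 4. Since c=5 > 4 and the regularity condition holds (256(n/4)^5 = (256/4^5)n^5 with 256/4^5 < 1), Case 3 applies: T(n) = Θ(f(n)) = O(n^5).

Answer: O(n^5) - Case 3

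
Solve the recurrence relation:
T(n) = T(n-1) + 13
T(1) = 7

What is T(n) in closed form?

Unrolling: T(n) = T(1) + 13·(n-1) = 7 + 13(n-1) = 13n - 6.

Answer: T(n) = 13n - 6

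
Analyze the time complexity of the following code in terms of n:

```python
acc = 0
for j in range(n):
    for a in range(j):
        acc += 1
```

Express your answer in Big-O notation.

Each loop level contributes: n × n. Multiplying the contributions gives O(n^2).

Answer: O(n^2)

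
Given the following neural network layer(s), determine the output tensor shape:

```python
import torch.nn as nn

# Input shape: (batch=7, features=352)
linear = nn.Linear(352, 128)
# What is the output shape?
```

Input: (7, 352) -> Output: (7, 128)

Answer: (7, 128)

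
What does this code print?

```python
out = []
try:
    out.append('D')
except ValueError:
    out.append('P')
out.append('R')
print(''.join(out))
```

Execution trace: 'D' (try body, no exception) → 'R' (after the try/except). Output: DR

Answer: DR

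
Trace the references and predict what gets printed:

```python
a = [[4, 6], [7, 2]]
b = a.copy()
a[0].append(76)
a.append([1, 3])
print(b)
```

Key concept: shallow copy with nested lists.
Step by step:
`a = [[4, 6], [7, 2]]` → a = [[4, 6], [7, 2]]
`b = a.copy()` → b = [[4, 6], [7, 2]]
`a[0].append(76)` → a = [[4, 6, 76], [7, 2]]; b = [[4, 6, 76], [7, 2]]
`a.append([1, 3])` → a = [[4, 6, 76], [7, 2], [1, 3]]
`print(b)` → prints [[4, 6, 76], [7, 2]]

Answer: [[4, 6, 76], [7, 2]]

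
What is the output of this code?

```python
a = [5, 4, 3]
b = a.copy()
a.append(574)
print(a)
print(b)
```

Key concept: list.copy() creates independent copy.
Step by step:
`a = [5, 4, 3]` → a = [5, 4, 3]
`b = a.copy()` → b = [5, 4, 3]
`a.append(574)` → a = [5, 4, 3, 574]
`print(a)` → prints [5, 4, 3, 574]
`print(b)` → prints [5, 4, 3]

Answer:
[5, 4, 3, 574]
[5, 4, 3]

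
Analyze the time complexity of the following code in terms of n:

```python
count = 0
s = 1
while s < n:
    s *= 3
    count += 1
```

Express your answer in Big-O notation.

Each loop level contributes: log n. Multiplying the contributions gives O(log n).

Answer: O(log n)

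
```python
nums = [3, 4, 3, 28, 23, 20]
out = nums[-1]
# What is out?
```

Trace:
`nums = [3, 4, 3, 28, 23, 20]` → nums = [3, 4, 3, 28, 23, 20]
`out = nums[-1]` → out = 20
So out = 20

Answer: 20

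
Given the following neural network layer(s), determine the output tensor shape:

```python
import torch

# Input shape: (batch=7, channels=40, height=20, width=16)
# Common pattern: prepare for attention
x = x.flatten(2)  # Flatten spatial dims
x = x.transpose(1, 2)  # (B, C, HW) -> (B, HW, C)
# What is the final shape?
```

Input: (7, 40, 20, 16) -> after flatten(2): (7, 40, 320) -> Output: (7, 320, 40)

Answer: (7, 320, 40)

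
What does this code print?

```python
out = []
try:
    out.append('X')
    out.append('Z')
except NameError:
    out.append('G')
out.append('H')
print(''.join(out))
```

Execution trace: 'X' (try body) → 'Z' (try body, no exception) → 'H' (after the try/except). Output: XZH

Answer: XZH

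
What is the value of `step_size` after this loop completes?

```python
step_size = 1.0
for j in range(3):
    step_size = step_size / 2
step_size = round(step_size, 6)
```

Halving LR 3 times: 1 / 2^3
`step_size` takes the values: 1.0 → 0.5 → 0.25 → 0.125

Answer: 0.125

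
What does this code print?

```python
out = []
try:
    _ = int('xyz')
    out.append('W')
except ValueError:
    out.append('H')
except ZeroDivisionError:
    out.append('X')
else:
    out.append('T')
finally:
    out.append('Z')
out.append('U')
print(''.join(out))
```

Execution trace: 'H' (except ValueError) → 'Z' (finally) → 'U' (after the try/except). Output: HZU

Answer: HZU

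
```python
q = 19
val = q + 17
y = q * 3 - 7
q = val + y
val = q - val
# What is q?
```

Trace:
`q = 19` → q = 19
`val = q + 17` → val = 36
`y = q * 3 - 7` → y = 50
`q = val + y` → q = 86
`val = q - val` → val = 50
So q = 86

Answer: 86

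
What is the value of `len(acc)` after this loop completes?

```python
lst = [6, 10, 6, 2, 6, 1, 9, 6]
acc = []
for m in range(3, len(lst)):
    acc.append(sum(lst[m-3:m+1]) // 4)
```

Number of 4-element averages
`acc` takes the values: [] → [6] → [6, 6] → [6, 6, 3] → [6, 6, 3, 4] → [6, 6, 3, 4, 5]
So `len(acc)` = 5

Answer: 5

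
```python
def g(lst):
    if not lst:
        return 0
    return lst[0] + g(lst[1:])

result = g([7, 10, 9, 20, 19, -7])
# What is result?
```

7 + 10 + 9 + 20 + 19 + (-7) + 0 = 58

Answer: 58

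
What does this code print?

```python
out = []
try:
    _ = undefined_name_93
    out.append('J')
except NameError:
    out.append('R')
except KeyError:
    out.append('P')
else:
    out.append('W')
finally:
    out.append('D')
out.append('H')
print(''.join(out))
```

Execution trace: 'R' (except NameError) → 'D' (finally) → 'H' (after the try/except). Output: RDH

Answer: RDH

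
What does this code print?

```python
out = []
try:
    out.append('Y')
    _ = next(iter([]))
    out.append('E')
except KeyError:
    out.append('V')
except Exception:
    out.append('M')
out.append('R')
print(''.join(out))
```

Execution trace: 'Y' (try body) → 'M' (except Exception) → 'R' (after the try/except). Output: YMR

Answer: YMR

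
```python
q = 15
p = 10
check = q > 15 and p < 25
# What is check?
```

Trace:
`q = 15` → q = 15
`p = 10` → p = 10
`check = q > 15 and p < 25` → check = False
So check = False

Answer: False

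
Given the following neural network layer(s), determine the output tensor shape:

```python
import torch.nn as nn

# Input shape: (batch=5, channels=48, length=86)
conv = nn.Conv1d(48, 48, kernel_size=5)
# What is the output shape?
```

Input: (5, 48, 86) -> Output: (5, 48, 82)

Answer: (5, 48, 82)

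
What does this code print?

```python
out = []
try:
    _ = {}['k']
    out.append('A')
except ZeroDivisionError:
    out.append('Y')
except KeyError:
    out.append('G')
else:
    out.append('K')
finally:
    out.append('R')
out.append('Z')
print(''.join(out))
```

Execution trace: 'G' (except KeyError) → 'R' (finally) → 'Z' (after the try/except). Output: GRZ

Answer: GRZ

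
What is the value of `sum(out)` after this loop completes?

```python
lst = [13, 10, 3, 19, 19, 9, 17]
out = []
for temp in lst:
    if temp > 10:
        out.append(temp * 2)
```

Sum of doubled values > 10
`out` takes the values: [] → [26] → [26, 38] → [26, 38, 38] → [26, 38, 38, 34]
So `sum(out)` = 136

Answer: 136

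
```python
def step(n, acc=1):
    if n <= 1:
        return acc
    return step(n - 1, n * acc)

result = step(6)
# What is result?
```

Accumulator trace (n, acc): (6, 1) -> (5, 6) -> (4, 30) -> (3, 120) -> (2, 360) -> (1, 720) -> return 720

Answer: 720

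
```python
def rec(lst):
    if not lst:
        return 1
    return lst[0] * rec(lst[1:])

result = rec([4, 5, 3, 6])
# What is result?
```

Product over [4, 5, 3, 6] = 4 * 5 * 3 * 6 = 360

Answer: 360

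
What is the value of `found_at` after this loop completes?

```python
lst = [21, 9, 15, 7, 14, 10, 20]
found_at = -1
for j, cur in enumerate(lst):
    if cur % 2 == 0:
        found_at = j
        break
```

First even number index in [21, 9, 15, 7, 14, 10, 20]
`found_at` takes the values: -1 → 4

Answer: 4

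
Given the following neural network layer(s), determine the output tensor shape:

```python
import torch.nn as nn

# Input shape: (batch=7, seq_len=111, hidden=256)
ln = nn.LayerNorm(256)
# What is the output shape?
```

Input: (7, 111, 256) -> Output: (7, 111, 256)

Answer: (7, 111, 256)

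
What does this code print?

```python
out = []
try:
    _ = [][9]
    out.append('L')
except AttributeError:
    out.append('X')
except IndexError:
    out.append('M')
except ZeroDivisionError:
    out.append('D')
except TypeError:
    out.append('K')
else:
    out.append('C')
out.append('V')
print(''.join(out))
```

Execution trace: 'M' (except IndexError) → 'V' (after the try/except). Output: MV

Answer: MV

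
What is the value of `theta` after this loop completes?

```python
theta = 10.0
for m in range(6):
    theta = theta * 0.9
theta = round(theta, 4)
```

Exponential decay: 10.0 * 0.9^6
`theta` takes the values: 10.0 → 9.0 → 8.1 → 7.29 → 6.561 → 5.9049 → 5.31441 → 5.3144

Answer: 5.3144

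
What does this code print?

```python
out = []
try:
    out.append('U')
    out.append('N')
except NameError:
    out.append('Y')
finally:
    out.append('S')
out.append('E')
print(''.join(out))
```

Execution trace: 'U' (try body) → 'N' (try body, no exception) → 'S' (finally) → 'E' (after the try/except). Output: UNSE

Answer: UNSE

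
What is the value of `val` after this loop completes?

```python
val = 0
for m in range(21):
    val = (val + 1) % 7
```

Increment mod 7, 21 times = 0
`val` takes the values: 0 → 1 → 2 → 3 → 4 → 5 → 6 → 0 → 1 → 2 → 3 → 4 → 5 → 6 → 0 → 1 → 2 → 3 → 4 → 5 → 6 → 0

Answer: 0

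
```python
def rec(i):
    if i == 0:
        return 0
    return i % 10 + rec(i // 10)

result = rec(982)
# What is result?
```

Sum of digits of 982: 2 + 8 + 9 = 19

Answer: 19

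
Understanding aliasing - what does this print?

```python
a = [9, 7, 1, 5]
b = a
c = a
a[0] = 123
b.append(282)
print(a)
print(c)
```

Key concept: multiple aliases.
Step by step:
`a = [9, 7, 1, 5]` → a = [9, 7, 1, 5]
`b = a` → b = [9, 7, 1, 5] (same object as a)
`c = a` → c = [9, 7, 1, 5] (same object as a, b)
`a[0] = 123` → a = [123, 7, 1, 5] (same object as b, c); b = [123, 7, 1, 5] (same object as a, c); c = [123, 7, 1, 5] (same object as a, b)
`b.append(282)` → a = [123, 7, 1, 5, 282] (same object as b, c); b = [123, 7, 1, 5, 282] (same object as a, c); c = [123, 7, 1, 5, 282] (same object as a, b)
`print(a)` → prints [123, 7, 1, 5, 282]
`print(c)` → prints [123, 7, 1, 5, 282]

Answer:
[123, 7, 1, 5, 282]
[123, 7, 1, 5, 282]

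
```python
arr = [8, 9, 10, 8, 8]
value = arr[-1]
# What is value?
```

Trace:
`arr = [8, 9, 10, 8, 8]` → arr = [8, 9, 10, 8, 8]
`value = arr[-1]` → value = 8
So value = 8

Answer: 8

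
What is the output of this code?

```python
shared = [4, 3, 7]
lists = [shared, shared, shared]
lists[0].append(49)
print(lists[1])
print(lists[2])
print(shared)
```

Key concept: list of same reference.
Step by step:
`shared = [4, 3, 7]` → shared = [4, 3, 7]
`lists = [shared, shared, shared]` → lists = [[4, 3, 7], [4, 3, 7], [4, 3, 7]]
`lists[0].append(49)` → shared = [4, 3, 7, 49]; lists = [[4, 3, 7, 49], [4, 3, 7, 49], [4, 3, 7, 49]]
`print(lists[1])` → prints [4, 3, 7, 49]
`print(lists[2])` → prints [4, 3, 7, 49]
`print(shared)` → prints [4, 3, 7, 49]

Answer:
[4, 3, 7, 49]
[4, 3, 7, 49]
[4, 3, 7, 49]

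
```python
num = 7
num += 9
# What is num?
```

Trace:
`num = 7` → num = 7
`num += 9` → num = 16
So num = 16

Answer: 16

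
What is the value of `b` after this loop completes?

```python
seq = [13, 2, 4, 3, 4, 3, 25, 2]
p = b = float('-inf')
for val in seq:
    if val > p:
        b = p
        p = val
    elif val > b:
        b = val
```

Second largest (with repeats) in [13, 2, 4, 3, 4, 3, 25, 2]
`b` takes the values: -inf → 2 → 4 → 13

Answer: 13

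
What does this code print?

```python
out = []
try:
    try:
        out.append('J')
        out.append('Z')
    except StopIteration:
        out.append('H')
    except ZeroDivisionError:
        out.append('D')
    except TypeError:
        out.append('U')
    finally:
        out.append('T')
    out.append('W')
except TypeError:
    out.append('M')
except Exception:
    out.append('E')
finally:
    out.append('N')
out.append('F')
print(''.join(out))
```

Execution trace: 'J' (inner try body) → 'Z' (inner try body, no exception) → 'T' (inner finally) → 'W' (try body, no exception) → 'N' (finally) → 'F' (after the try/except). Output: JZTWNF

Answer: JZTWNF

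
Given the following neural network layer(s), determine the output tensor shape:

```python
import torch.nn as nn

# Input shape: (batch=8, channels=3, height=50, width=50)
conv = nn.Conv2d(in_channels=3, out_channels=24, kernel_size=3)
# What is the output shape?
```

Input: (8, 3, 50, 50) -> Output: (8, 24, 48, 48)

Answer: (8, 24, 48, 48)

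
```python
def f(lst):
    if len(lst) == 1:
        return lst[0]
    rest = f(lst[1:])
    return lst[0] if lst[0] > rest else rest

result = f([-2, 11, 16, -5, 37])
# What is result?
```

Recursive max over [-2, 11, 16, -5, 37] = 37

Answer: 37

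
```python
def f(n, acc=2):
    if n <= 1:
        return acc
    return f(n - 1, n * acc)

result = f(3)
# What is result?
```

Accumulator trace (n, acc): (3, 2) -> (2, 6) -> (1, 12) -> return 12

Answer: 12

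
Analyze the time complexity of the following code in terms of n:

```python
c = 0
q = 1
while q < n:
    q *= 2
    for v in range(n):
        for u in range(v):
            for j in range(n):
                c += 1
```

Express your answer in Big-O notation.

Each loop level contributes: log n × n × n × n. Multiplying the contributions gives O(n^3 log n).

Answer: O(n^3 log n)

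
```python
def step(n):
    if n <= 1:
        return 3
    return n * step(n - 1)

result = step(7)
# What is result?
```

step(7) = 7 * 6 * 5 * 4 * 3 * 2 * 3 = 15120

Answer: 15120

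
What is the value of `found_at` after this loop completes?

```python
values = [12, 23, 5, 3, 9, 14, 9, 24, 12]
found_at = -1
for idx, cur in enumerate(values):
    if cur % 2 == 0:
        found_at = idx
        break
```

First even number index in [12, 23, 5, 3, 9, 14, 9, 24, 12]
`found_at` takes the values: -1 → 0

Answer: 0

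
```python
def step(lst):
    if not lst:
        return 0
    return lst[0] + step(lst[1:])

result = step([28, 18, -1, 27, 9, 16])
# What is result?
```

28 + 18 + (-1) + 27 + 9 + 16 + 0 = 97

Answer: 97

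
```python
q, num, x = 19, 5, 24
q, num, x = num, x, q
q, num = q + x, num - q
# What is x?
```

Trace:
`q, num, x = 19, 5, 24` → q = 19; num = 5; x = 24
`q, num, x = num, x, q` → q = 5; num = 24; x = 19
`q, num = q + x, num - q` → q = 24; num = 19
So x = 19

Answer: 19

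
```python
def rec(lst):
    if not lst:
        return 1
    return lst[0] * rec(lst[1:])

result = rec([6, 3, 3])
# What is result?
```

Product over [6, 3, 3] = 6 * 3 * 3 = 54

Answer: 54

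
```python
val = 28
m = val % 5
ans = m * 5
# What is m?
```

Trace:
`val = 28` → val = 28
`m = val % 5` → m = 3
`ans = m * 5` → ans = 15
So m = 3

Answer: 3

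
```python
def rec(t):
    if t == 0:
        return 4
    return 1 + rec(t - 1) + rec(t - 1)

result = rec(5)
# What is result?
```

rec(t) = 1 + 2·rec(t-1), rec(0)=4. Closed form: (4+1)·2^5 - 1 = 159.

Answer: 159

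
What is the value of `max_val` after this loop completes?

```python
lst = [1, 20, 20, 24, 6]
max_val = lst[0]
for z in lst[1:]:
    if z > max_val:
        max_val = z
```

Maximum of [1, 20, 20, 24, 6]
`max_val` takes the values: 1 → 20 → 24

Answer: 24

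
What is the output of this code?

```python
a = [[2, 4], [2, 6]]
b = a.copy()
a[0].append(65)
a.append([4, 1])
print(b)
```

Key concept: shallow copy with nested lists.
Step by step:
`a = [[2, 4], [2, 6]]` → a = [[2, 4], [2, 6]]
`b = a.copy()` → b = [[2, 4], [2, 6]]
`a[0].append(65)` → a = [[2, 4, 65], [2, 6]]; b = [[2, 4, 65], [2, 6]]
`a.append([4, 1])` → a = [[2, 4, 65], [2, 6], [4, 1]]
`print(b)` → prints [[2, 4, 65], [2, 6]]

Answer: [[2, 4, 65], [2, 6]]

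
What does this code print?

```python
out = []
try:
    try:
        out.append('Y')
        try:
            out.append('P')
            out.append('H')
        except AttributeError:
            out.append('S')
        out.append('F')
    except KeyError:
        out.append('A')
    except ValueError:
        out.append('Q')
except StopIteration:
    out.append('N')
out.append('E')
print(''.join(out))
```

Execution trace: 'Y' (try body) → 'P' (inner try body) → 'H' (inner try body, no exception) → 'F' (try body, no exception) → 'E' (after the try/except). Output: YPHFE

Answer: YPHFE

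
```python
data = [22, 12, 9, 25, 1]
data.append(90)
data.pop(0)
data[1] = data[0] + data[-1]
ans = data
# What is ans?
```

Trace:
`data = [22, 12, 9, 25, 1]` → data = [22, 12, 9, 25, 1]
`data.append(90)` → data = [22, 12, 9, 25, 1, 90]
`data.pop(0)` → data = [12, 9, 25, 1, 90]
`data[1] = data[0] + data[-1]` → data = [12, 102, 25, 1, 90]
`ans = data` → ans = [12, 102, 25, 1, 90]
So ans = [12, 102, 25, 1, 90]

Answer: [12, 102, 25, 1, 90]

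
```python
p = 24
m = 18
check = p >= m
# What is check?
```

Trace:
`p = 24` → p = 24
`m = 18` → m = 18
`check = p >= m` → check = True
So check = True

Answer: True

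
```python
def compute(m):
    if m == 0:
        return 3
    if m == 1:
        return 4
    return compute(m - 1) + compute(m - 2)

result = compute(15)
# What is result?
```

Build up from base cases: compute(0)=3, compute(1)=4, compute(2)=7, compute(3)=11, compute(4)=18, compute(5)=29, compute(6)=47, ..., compute(15)=3571

Answer: 3571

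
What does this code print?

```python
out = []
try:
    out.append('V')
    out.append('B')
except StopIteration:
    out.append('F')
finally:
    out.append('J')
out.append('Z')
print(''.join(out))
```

Execution trace: 'V' (try body) → 'B' (try body, no exception) → 'J' (finally) → 'Z' (after the try/except). Output: VBJZ

Answer: VBJZ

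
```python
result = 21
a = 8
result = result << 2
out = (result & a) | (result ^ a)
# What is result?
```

Trace:
`result = 21` → result = 21
`a = 8` → a = 8
`result = result << 2` → result = 84
`out = (result & a) | (result ^ a)` → out = 92
So result = 84

Answer: 84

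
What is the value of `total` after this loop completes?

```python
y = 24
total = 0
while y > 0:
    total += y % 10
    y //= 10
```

Sum digits of 24
`total` takes the values: 0 → 4 → 6

Answer: 6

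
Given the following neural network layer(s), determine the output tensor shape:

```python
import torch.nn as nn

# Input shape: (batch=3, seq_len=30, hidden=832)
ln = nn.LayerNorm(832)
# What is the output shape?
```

Input: (3, 30, 832) -> Output: (3, 30, 832)

Answer: (3, 30, 832)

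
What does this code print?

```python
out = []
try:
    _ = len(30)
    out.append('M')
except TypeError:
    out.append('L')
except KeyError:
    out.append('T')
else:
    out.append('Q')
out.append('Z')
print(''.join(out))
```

Execution trace: 'L' (except TypeError) → 'Z' (after the try/except). Output: LZ

Answer: LZ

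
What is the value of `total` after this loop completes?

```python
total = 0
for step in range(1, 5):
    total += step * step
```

Sum of squares 1² to 4² = 30
`total` takes the values: 0 → 1 → 5 → 14 → 30

Answer: 30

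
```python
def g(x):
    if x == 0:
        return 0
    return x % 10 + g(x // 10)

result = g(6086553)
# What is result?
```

Sum of digits of 6086553: 3 + 5 + 5 + 6 + 8 + 0 + 6 = 33

Answer: 33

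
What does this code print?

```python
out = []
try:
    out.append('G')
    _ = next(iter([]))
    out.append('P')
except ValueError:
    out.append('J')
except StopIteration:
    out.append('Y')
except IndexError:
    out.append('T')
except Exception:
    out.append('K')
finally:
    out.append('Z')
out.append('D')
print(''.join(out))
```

Execution trace: 'G' (try body) → 'Y' (except StopIteration) → 'Z' (finally) → 'D' (after the try/except). Output: GYZD

Answer: GYZD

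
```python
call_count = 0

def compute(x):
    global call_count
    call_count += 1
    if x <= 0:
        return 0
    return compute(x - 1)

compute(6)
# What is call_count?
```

Linear recursion stepping by 1: 7 calls from x=6 down to ≤0.

Answer: 7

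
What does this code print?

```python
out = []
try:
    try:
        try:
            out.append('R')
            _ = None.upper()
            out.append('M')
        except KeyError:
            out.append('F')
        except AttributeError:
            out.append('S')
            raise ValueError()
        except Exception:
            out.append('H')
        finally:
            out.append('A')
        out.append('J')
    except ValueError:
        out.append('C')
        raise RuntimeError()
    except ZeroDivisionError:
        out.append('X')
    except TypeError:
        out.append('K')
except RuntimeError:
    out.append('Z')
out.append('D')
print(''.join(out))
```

Execution trace: 'R' (inner try body) → 'S' (inner except AttributeError) → 'A' (inner finally) → 'C' (except ValueError) → 'Z' (outer except RuntimeError) → 'D' (after the try/except). Output: RSACZD

Answer: RSACZD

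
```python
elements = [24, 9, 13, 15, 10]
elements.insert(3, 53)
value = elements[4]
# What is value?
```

Trace:
`elements = [24, 9, 13, 15, 10]` → elements = [24, 9, 13, 15, 10]
`elements.insert(3, 53)` → elements = [24, 9, 13, 53, 15, 10]
`value = elements[4]` → value = 15
So value = 15

Answer: 15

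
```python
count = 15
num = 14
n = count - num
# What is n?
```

Trace:
`count = 15` → count = 15
`num = 14` → num = 14
`n = count - num` → n = 1
So n = 1

Answer: 1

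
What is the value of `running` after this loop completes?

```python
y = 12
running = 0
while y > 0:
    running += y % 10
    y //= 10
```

Sum digits of 12
`running` takes the values: 0 → 2 → 3

Answer: 3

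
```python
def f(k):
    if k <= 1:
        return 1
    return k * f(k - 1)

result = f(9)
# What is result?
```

f(9) = 9 * 8 * 7 * 6 * 5 * 4 * 3 * 2 * 1 = 362880

Answer: 362880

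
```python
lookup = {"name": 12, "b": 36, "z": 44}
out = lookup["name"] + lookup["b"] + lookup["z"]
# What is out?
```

Trace:
`lookup = {"name": 12, "b": 36, "z": 44}` → lookup = {'name': 12, 'b': 36, 'z': 44}
`out = lookup["name"] + lookup["b"] + lookup["z"]` → out = 92
So out = 92

Answer: 92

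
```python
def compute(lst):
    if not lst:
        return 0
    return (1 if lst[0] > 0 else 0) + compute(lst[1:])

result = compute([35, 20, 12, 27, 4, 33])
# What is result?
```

Count of positive elements in [35, 20, 12, 27, 4, 33] = 6

Answer: 6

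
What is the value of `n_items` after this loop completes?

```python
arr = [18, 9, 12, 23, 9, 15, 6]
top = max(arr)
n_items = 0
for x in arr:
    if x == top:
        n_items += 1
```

Count of max value 23 in [18, 9, 12, 23, 9, 15, 6]
`n_items` takes the values: 0 → 1

Answer: 1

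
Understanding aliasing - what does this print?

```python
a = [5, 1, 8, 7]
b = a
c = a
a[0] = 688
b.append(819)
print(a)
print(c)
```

Key concept: multiple aliases.
Step by step:
`a = [5, 1, 8, 7]` → a = [5, 1, 8, 7]
`b = a` → b = [5, 1, 8, 7] (same object as a)
`c = a` → c = [5, 1, 8, 7] (same object as a, b)
`a[0] = 688` → a = [688, 1, 8, 7] (same object as b, c); b = [688, 1, 8, 7] (same object as a, c); c = [688, 1, 8, 7] (same object as a, b)
`b.append(819)` → a = [688, 1, 8, 7, 819] (same object as b, c); b = [688, 1, 8, 7, 819] (same object as a, c); c = [688, 1, 8, 7, 819] (same object as a, b)
`print(a)` → prints [688, 1, 8, 7, 819]
`print(c)` → prints [688, 1, 8, 7, 819]

Answer:
[688, 1, 8, 7, 819]
[688, 1, 8, 7, 819]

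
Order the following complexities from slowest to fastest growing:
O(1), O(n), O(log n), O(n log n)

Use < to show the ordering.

Ordered by growth rate: O(1) < O(log n) < O(n) < O(n log n)

Answer: O(1) < O(log n) < O(n) < O(n log n)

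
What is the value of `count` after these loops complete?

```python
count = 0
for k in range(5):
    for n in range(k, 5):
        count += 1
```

Upper triangle: 5 + 4 + ... + 1
`count` takes the values: 0 → 1 → 2 → 3 → 4 → 5 → 6 → 7 → 8 → 9 → 10 → 11 → 12 → 13 → 14 → 15

Answer: 15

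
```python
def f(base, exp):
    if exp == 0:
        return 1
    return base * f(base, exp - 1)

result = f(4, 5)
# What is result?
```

f(4, 5) = 4 * 4 * 4 * 4 * 4 = 1024

Answer: 1024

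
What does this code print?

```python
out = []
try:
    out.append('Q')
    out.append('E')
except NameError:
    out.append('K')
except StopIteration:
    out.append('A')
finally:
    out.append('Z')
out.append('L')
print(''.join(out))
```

Execution trace: 'Q' (try body) → 'E' (try body, no exception) → 'Z' (finally) → 'L' (after the try/except). Output: QEZL

Answer: QEZL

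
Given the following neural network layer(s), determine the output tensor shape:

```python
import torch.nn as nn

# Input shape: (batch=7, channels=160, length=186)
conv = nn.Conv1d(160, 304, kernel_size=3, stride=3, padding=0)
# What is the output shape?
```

Input: (7, 160, 186) -> Output: (7, 304, 62)

Answer: (7, 304, 62)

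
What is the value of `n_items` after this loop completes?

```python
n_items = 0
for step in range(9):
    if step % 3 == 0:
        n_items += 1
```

Count numbers divisible by 3 in range(9)
`n_items` takes the values: 0 → 1 → 2 → 3

Answer: 3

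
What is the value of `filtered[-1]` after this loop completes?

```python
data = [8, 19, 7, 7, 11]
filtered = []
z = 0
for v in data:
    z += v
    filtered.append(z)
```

Cumulative sum ends at 52
`filtered` takes the values: [] → [8] → [8, 27] → [8, 27, 34] → [8, 27, 34, 41] → [8, 27, 34, 41, 52]
So `filtered[-1]` = 52

Answer: 52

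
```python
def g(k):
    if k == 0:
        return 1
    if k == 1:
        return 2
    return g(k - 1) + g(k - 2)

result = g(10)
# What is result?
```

Build up from base cases: g(0)=1, g(1)=2, g(2)=3, g(3)=5, g(4)=8, g(5)=13, g(6)=21, ..., g(10)=144

Answer: 144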